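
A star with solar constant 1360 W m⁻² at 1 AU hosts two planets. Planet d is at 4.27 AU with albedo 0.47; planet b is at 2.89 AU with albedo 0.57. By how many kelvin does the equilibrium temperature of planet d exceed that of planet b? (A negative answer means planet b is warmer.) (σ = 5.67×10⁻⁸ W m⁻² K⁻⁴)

ΔT ≈ -17.7 K

T_eq = [S₀(1−A)/(4σd²)]^(1/4), so T ∝ (1−A)^(1/4) / √d.
T₁ = [1360×0.53/(4×5.67×10⁻⁸×4.27²)]^(1/4) = 114.90 K.
T₂ = [1360×0.43/(4×5.67×10⁻⁸×2.89²)]^(1/4) = 132.55 K.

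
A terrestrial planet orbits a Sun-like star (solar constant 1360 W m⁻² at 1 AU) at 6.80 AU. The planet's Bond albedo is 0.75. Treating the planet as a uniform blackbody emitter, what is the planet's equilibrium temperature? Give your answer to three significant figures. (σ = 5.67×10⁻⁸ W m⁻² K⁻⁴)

T_eq ≈ 75.5 K

Flux at 6.80 AU: S = 1360/6.80² = 29.4 W m⁻².
Energy balance: absorbed = emitted ⇒ πR²·S(1−A) = 4πR²·σT_eq⁴, so T_eq⁴ = S(1−A)/(4σ).
T_eq = [29.4 × 0.25 / (4 × 5.67×10⁻⁸)]^(1/4) = (3.24×10⁷)^(1/4) = 75.5 K.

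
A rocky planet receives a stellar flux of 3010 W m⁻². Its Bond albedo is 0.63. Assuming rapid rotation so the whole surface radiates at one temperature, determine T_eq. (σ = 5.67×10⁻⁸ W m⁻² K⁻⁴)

Energy balance: absorbed = emitted ⇒ πR²·S(1−A) = 4πR²·σT_eq⁴, so T_eq⁴ = S(1−A)/(4σ).
T_eq = [3010 × 0.37 / (4 × 5.67×10⁻⁸)]^(1/4) = (4.91×10⁹)^(1/4) = 265 K.

T_eq ≈ 265 K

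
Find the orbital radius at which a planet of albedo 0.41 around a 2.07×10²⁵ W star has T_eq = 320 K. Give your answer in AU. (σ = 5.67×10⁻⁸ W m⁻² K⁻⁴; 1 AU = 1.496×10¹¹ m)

d ≈ 0.135 AU

From T_eq⁴ = L(1−A)/(16πσd²): d = √[L(1−A)/(16πσT_eq⁴)].
d = √[2.07×10²⁵ × 0.59 / (16π × 5.67×10⁻⁸ × (320)⁴)] = 2.02×10¹⁰ m = 0.135 AU.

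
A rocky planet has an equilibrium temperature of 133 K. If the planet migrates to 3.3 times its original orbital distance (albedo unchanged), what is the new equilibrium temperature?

T_eq ≈ 73.2 K

T_eq ∝ L^(1/4) · d^(−1/2).
T′ = 133 / 3.3^(1/2) = 73.2 K.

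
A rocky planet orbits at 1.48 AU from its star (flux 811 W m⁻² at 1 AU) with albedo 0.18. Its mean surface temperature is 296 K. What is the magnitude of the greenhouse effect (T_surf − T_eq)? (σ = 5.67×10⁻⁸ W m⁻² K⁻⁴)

ΔT ≈ 104.7 K

S = 811/1.48² = 370.3 W m⁻².
T_eq = [S(1−A)/(4σ)]^(1/4) = [370.3×0.82/(4×5.67×10⁻⁸)]^(1/4) = 191.3 K.
ΔT = T_surf − T_eq = 296 − 191.3.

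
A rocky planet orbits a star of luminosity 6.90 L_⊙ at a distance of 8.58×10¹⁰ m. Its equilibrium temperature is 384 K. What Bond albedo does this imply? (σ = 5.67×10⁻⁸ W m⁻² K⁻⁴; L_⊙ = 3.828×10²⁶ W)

L = 6.90 × 3.828×10²⁶ = 2.64×10²⁷ W.
Flux: S = L/(4πd²) = 2.64×10²⁷/(4π×(8.58×10¹⁰)²) = 2.86×10⁴ W m⁻².
From T_eq⁴ = S(1−A)/(4σ): 1−A = 4σT_eq⁴/S.
1−A = 4 × 5.67×10⁻⁸ × (384)⁴ / 2.86×10⁴ = 0.173.

A ≈ 0.83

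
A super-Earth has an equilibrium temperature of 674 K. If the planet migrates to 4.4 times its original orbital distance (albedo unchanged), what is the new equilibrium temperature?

T_eq ≈ 321 K

T_eq ∝ L^(1/4) · d^(−1/2).
T′ = 674 / 4.4^(1/2) = 321 K.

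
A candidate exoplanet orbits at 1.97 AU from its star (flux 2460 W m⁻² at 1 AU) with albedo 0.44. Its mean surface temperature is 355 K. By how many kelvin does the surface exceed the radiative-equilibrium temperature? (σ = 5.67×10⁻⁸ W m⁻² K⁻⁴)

S = 2460/1.97² = 633.9 W m⁻².
T_eq = [S(1−A)/(4σ)]^(1/4) = [633.9×0.56/(4×5.67×10⁻⁸)]^(1/4) = 198.9 K.
ΔT = T_surf − T_eq = 355 − 198.9.

ΔT ≈ 156.1 K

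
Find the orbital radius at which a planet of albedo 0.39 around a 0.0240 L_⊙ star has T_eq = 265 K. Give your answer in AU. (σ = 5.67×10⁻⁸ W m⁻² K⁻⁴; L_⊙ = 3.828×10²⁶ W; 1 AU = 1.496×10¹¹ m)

d ≈ 0.133 AU

L = 0.0240 × 3.828×10²⁶ = 9.19×10²⁴ W.
From T_eq⁴ = L(1−A)/(16πσd²): d = √[L(1−A)/(16πσT_eq⁴)].
d = √[9.19×10²⁴ × 0.61 / (16π × 5.67×10⁻⁸ × (265)⁴)] = 2.00×10¹⁰ m = 0.133 AU.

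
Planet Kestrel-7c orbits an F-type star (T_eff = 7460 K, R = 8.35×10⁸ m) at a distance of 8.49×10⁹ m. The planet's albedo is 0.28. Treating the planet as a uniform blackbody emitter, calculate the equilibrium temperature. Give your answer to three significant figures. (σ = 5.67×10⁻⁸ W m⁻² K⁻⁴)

T_eq ≈ 1520 K

L = 4πR_⋆²σT_⋆⁴ = 4π(8.35×10⁸)² × 5.67×10⁻⁸ × (7460)⁴ = 1.54×10²⁷ W.
S = L/(4πd²) = 1.70×10⁶ W m⁻².
Energy balance: absorbed = emitted ⇒ πR²·S(1−A) = 4πR²·σT_eq⁴, so T_eq⁴ = S(1−A)/(4σ).
T_eq = [1.70×10⁶ × 0.72 / (4 × 5.67×10⁻⁸)]^(1/4) = (5.39×10¹²)^(1/4) = 1520 K.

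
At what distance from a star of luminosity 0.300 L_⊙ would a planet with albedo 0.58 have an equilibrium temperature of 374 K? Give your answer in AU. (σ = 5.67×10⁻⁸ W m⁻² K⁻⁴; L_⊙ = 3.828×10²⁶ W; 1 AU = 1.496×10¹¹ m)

L = 0.300 × 3.828×10²⁶ = 1.15×10²⁶ W.
From T_eq⁴ = L(1−A)/(16πσd²): d = √[L(1−A)/(16πσT_eq⁴)].
d = √[1.15×10²⁶ × 0.42 / (16π × 5.67×10⁻⁸ × (374)⁴)] = 2.94×10¹⁰ m = 0.197 AU.

d ≈ 0.197 AU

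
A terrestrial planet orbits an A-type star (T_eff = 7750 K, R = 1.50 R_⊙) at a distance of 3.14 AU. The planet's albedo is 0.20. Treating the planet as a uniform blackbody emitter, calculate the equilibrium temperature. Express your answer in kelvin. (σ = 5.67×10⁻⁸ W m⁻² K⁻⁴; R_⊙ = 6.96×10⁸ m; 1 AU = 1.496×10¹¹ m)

T_eq ≈ 244 K

R_⋆ = 1.50 × 6.96×10⁸ = 1.04×10⁹ m.
d = 3.14 AU = 4.70×10¹¹ m.
L = 4πR_⋆²σT_⋆⁴ = 4π(1.04×10⁹)² × 5.67×10⁻⁸ × (7750)⁴ = 2.80×10²⁷ W.
S = L/(4πd²) = 1010 W m⁻².
Energy balance: absorbed = emitted ⇒ πR²·S(1−A) = 4πR²·σT_eq⁴, so T_eq⁴ = S(1−A)/(4σ).
T_eq = [1010 × 0.80 / (4 × 5.67×10⁻⁸)]^(1/4) = (3.56×10⁹)^(1/4) = 244 K.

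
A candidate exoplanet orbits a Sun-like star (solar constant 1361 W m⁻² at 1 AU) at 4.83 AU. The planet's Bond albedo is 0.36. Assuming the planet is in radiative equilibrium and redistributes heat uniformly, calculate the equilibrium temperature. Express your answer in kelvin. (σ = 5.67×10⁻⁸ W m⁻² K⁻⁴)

T_eq ≈ 113 K

Flux at 4.83 AU: S = 1361/4.83² = 58.3 W m⁻².
Energy balance: absorbed = emitted ⇒ πR²·S(1−A) = 4πR²·σT_eq⁴, so T_eq⁴ = S(1−A)/(4σ).
T_eq = [58.3 × 0.64 / (4 × 5.67×10⁻⁸)]^(1/4) = (1.65×10⁸)^(1/4) = 113 K.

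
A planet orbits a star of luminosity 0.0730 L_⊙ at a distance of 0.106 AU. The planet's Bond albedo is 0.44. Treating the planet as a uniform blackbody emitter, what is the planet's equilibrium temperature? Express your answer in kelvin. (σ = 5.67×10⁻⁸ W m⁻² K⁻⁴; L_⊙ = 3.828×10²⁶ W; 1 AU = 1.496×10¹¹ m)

d = 0.106 AU = 1.59×10¹⁰ m.
L = 0.0730 × 3.828×10²⁶ = 2.79×10²⁵ W.
Flux: S = L/(4πd²) = 2.79×10²⁵/(4π×(1.59×10¹⁰)²) = 8840 W m⁻².
Energy balance: absorbed = emitted ⇒ πR²·S(1−A) = 4πR²·σT_eq⁴, so T_eq⁴ = S(1−A)/(4σ).
T_eq = [8840 × 0.56 / (4 × 5.67×10⁻⁸)]^(1/4) = (2.18×10¹⁰)^(1/4) = 384 K.

T_eq ≈ 384 K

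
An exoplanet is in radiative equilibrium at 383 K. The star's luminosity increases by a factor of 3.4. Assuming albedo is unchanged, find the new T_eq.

T_eq ≈ 520 K

T_eq ∝ L^(1/4) · d^(−1/2).
T′ = 383 × 3.4^(1/4) = 520 K.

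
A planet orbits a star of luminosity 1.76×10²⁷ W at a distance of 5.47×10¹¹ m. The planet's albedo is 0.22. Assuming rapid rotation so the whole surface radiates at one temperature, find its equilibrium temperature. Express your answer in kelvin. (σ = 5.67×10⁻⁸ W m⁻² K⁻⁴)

T_eq ≈ 200 K

Flux: S = L/(4πd²) = 1.76×10²⁷/(4π×(5.47×10¹¹)²) = 468 W m⁻².
Energy balance: absorbed = emitted ⇒ πR²·S(1−A) = 4πR²·σT_eq⁴, so T_eq⁴ = S(1−A)/(4σ).
T_eq = [468 × 0.78 / (4 × 5.67×10⁻⁸)]^(1/4) = (1.61×10⁹)^(1/4) = 200 K.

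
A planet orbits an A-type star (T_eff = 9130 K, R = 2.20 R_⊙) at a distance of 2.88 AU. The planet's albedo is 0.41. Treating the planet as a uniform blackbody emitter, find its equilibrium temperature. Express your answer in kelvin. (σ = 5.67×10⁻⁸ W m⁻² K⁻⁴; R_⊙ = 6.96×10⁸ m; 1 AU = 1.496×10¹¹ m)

T_eq ≈ 337 K

R_⋆ = 2.20 × 6.96×10⁸ = 1.53×10⁹ m.
d = 2.88 AU = 4.31×10¹¹ m.
L = 4πR_⋆²σT_⋆⁴ = 4π(1.53×10⁹)² × 5.67×10⁻⁸ × (9130)⁴ = 1.16×10²⁸ W.
S = L/(4πd²) = 4980 W m⁻².
Energy balance: absorbed = emitted ⇒ πR²·S(1−A) = 4πR²·σT_eq⁴, so T_eq⁴ = S(1−A)/(4σ).
T_eq = [4980 × 0.59 / (4 × 5.67×10⁻⁸)]^(1/4) = (1.29×10¹⁰)^(1/4) = 337 K.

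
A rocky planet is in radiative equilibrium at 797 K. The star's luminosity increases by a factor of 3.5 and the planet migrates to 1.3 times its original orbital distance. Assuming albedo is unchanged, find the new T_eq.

T_eq ∝ L^(1/4) · d^(−1/2).
T′ = 797 × 3.5^(1/4) / 1.3^(1/2) = 956 K.

T_eq ≈ 956 K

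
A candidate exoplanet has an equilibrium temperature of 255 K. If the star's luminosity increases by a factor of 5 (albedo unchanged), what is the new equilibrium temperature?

T_eq ≈ 381 K

T_eq ∝ L^(1/4) · d^(−1/2).
T′ = 255 × 5^(1/4) = 381 K.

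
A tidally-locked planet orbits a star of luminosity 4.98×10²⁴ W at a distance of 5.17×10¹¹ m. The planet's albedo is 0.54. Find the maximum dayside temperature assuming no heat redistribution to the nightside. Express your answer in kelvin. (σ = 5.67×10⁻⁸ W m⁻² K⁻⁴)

Flux: S = L/(4πd²) = 4.98×10²⁴/(4π×(5.17×10¹¹)²) = 1.48 W m⁻².
With no redistribution each surface element balances locally: S(1−A) = σT⁴.
T = [1.48 × 0.46 / 5.67×10⁻⁸]^(1/4) = (1.20×10⁷)^(1/4) = 58.9 K.

T_ss ≈ 58.9 K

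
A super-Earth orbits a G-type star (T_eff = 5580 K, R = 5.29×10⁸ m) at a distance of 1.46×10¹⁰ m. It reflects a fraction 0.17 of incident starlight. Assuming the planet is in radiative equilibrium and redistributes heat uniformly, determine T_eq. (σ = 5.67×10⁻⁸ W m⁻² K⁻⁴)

L = 4πR_⋆²σT_⋆⁴ = 4π(5.29×10⁸)² × 5.67×10⁻⁸ × (5580)⁴ = 1.93×10²⁶ W.
S = L/(4πd²) = 7.22×10⁴ W m⁻².
Energy balance: absorbed = emitted ⇒ πR²·S(1−A) = 4πR²·σT_eq⁴, so T_eq⁴ = S(1−A)/(4σ).
T_eq = [7.22×10⁴ × 0.83 / (4 × 5.67×10⁻⁸)]^(1/4) = (2.64×10¹¹)^(1/4) = 717 K.

T_eq ≈ 717 K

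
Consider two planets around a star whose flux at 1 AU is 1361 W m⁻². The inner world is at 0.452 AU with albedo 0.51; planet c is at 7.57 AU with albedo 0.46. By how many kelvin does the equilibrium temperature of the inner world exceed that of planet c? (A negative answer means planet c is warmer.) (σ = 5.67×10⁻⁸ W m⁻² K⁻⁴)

T_eq = [S₀(1−A)/(4σd²)]^(1/4), so T ∝ (1−A)^(1/4) / √d.
T₁ = [1361×0.49/(4×5.67×10⁻⁸×0.452²)]^(1/4) = 346.36 K.
T₂ = [1361×0.54/(4×5.67×10⁻⁸×7.57²)]^(1/4) = 86.72 K.

ΔT ≈ 259.6 K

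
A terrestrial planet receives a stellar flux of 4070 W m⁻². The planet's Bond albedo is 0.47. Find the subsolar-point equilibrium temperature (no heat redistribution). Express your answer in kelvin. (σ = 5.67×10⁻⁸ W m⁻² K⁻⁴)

At the subsolar point the surface absorbs S(1−A) and emits σT⁴ per unit area — no factor of 4, since only the local patch is in balance.
T = [4070 × 0.53 / 5.67×10⁻⁸]^(1/4) = (3.80×10¹⁰)^(1/4) = 442 K.

T_ss ≈ 442 K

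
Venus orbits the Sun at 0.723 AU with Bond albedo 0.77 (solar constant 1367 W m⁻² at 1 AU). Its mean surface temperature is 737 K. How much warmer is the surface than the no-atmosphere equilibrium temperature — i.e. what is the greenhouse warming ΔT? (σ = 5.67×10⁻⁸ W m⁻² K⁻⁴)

ΔT ≈ 510.1 K

S = 1367/0.723² = 2615 W m⁻².
T_eq = [S(1−A)/(4σ)]^(1/4) = [2615×0.23/(4×5.67×10⁻⁸)]^(1/4) = 226.9 K.
ΔT = T_surf − T_eq = 737 − 226.9.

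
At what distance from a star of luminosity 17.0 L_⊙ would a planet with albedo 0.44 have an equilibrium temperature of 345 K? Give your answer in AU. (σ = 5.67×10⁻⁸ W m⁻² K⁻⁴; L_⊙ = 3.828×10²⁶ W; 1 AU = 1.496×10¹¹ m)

d ≈ 2.01 AU

L = 17.0 × 3.828×10²⁶ = 6.51×10²⁷ W.
From T_eq⁴ = L(1−A)/(16πσd²): d = √[L(1−A)/(16πσT_eq⁴)].
d = √[6.51×10²⁷ × 0.56 / (16π × 5.67×10⁻⁸ × (345)⁴)] = 3.00×10¹¹ m = 2.01 AU.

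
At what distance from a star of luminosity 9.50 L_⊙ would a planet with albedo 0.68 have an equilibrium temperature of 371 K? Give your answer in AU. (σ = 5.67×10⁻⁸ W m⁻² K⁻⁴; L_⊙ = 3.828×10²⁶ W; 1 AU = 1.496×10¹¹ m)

d ≈ 0.981 AU

L = 9.50 × 3.828×10²⁶ = 3.64×10²⁷ W.
From T_eq⁴ = L(1−A)/(16πσd²): d = √[L(1−A)/(16πσT_eq⁴)].
d = √[3.64×10²⁷ × 0.32 / (16π × 5.67×10⁻⁸ × (371)⁴)] = 1.47×10¹¹ m = 0.981 AU.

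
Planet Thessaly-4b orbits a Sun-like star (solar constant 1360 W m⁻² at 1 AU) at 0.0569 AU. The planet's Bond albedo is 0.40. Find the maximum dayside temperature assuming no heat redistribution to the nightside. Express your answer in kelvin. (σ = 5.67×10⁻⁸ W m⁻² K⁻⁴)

Flux at 0.0569 AU: S = 1360/0.0569² = 4.20×10⁵ W m⁻².
With no redistribution each surface element balances locally: S(1−A) = σT⁴.
T = [4.20×10⁵ × 0.60 / 5.67×10⁻⁸]^(1/4) = (4.45×10¹²)^(1/4) = 1450 K.

T_ss ≈ 1450 K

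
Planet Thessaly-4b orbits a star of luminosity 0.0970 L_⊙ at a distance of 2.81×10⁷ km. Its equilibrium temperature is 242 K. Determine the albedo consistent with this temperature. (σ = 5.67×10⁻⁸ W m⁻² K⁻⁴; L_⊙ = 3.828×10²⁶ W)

d = 2.81×10⁷ km = 2.81×10¹⁰ m.
L = 0.0970 × 3.828×10²⁶ = 3.71×10²⁵ W.
Flux: S = L/(4πd²) = 3.71×10²⁵/(4π×(2.81×10¹⁰)²) = 3740 W m⁻².
From T_eq⁴ = S(1−A)/(4σ): 1−A = 4σT_eq⁴/S.
1−A = 4 × 5.67×10⁻⁸ × (242)⁴ / 3740 = 0.208.

A ≈ 0.79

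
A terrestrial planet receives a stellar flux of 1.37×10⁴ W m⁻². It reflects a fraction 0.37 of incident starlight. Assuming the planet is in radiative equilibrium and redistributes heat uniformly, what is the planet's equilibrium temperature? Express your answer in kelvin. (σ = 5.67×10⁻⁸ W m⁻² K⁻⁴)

T_eq ≈ 442 K

Energy balance: absorbed = emitted ⇒ πR²·S(1−A) = 4πR²·σT_eq⁴, so T_eq⁴ = S(1−A)/(4σ).
T_eq = [1.37×10⁴ × 0.63 / (4 × 5.67×10⁻⁸)]^(1/4) = (3.81×10¹⁰)^(1/4) = 442 K.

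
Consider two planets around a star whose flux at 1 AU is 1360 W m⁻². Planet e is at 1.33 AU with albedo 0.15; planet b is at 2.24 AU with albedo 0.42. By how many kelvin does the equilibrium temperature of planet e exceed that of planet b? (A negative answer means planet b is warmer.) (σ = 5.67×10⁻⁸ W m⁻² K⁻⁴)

ΔT ≈ 69.4 K

T_eq = [S₀(1−A)/(4σd²)]^(1/4), so T ∝ (1−A)^(1/4) / √d.
T₁ = [1360×0.85/(4×5.67×10⁻⁸×1.33²)]^(1/4) = 231.69 K.
T₂ = [1360×0.58/(4×5.67×10⁻⁸×2.24²)]^(1/4) = 162.26 K.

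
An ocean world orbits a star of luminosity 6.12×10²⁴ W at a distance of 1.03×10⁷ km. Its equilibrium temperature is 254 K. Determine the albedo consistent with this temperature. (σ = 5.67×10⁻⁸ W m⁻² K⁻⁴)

d = 1.03×10⁷ km = 1.03×10¹⁰ m.
Flux: S = L/(4πd²) = 6.12×10²⁴/(4π×(1.03×10¹⁰)²) = 4590 W m⁻².
From T_eq⁴ = S(1−A)/(4σ): 1−A = 4σT_eq⁴/S.
1−A = 4 × 5.67×10⁻⁸ × (254)⁴ / 4590 = 0.206.

A ≈ 0.79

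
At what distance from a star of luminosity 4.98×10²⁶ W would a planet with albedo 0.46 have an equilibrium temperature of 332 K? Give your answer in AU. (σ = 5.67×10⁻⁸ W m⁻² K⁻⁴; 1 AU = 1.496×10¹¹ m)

d ≈ 0.589 AU

From T_eq⁴ = L(1−A)/(16πσd²): d = √[L(1−A)/(16πσT_eq⁴)].
d = √[4.98×10²⁶ × 0.54 / (16π × 5.67×10⁻⁸ × (332)⁴)] = 8.81×10¹⁰ m = 0.589 AU.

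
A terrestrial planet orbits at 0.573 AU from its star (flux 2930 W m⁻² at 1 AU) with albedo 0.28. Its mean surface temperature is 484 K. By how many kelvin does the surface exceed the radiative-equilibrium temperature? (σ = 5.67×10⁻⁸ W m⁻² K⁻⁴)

S = 2930/0.573² = 8924 W m⁻².
T_eq = [S(1−A)/(4σ)]^(1/4) = [8924×0.72/(4×5.67×10⁻⁸)]^(1/4) = 410.3 K.
ΔT = T_surf − T_eq = 484 − 410.3.

ΔT ≈ 73.7 K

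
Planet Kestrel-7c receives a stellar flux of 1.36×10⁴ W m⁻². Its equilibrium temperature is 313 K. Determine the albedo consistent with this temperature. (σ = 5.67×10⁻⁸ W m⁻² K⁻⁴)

A ≈ 0.84

From T_eq⁴ = S(1−A)/(4σ): 1−A = 4σT_eq⁴/S.
1−A = 4 × 5.67×10⁻⁸ × (313)⁴ / 1.36×10⁴ = 0.160.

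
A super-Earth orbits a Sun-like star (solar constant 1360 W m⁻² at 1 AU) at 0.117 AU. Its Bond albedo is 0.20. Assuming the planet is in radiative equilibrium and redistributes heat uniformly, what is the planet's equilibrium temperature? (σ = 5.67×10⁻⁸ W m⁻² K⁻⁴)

T_eq ≈ 769 K

Flux at 0.117 AU: S = 1360/0.117² = 9.93×10⁴ W m⁻².
Energy balance: absorbed = emitted ⇒ πR²·S(1−A) = 4πR²·σT_eq⁴, so T_eq⁴ = S(1−A)/(4σ).
T_eq = [9.93×10⁴ × 0.80 / (4 × 5.67×10⁻⁸)]^(1/4) = (3.50×10¹¹)^(1/4) = 769 K.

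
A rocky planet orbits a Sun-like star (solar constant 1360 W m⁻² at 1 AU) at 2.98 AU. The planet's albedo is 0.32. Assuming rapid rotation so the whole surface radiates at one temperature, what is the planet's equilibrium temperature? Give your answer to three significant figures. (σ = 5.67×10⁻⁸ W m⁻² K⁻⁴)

T_eq ≈ 146 K

Flux at 2.98 AU: S = 1360/2.98² = 153 W m⁻².
Energy balance: absorbed = emitted ⇒ πR²·S(1−A) = 4πR²·σT_eq⁴, so T_eq⁴ = S(1−A)/(4σ).
T_eq = [153 × 0.68 / (4 × 5.67×10⁻⁸)]^(1/4) = (4.59×10⁸)^(1/4) = 146 K.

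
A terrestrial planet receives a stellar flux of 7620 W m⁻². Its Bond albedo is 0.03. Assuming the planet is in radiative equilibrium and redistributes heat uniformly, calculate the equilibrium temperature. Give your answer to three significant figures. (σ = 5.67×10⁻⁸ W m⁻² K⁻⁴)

Energy balance: absorbed = emitted ⇒ πR²·S(1−A) = 4πR²·σT_eq⁴, so T_eq⁴ = S(1−A)/(4σ).
T_eq = [7620 × 0.97 / (4 × 5.67×10⁻⁸)]^(1/4) = (3.26×10¹⁰)^(1/4) = 425 K.

T_eq ≈ 425 K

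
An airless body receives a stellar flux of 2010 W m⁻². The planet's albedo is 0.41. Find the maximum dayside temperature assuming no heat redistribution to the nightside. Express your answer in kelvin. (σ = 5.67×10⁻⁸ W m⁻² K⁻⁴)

With no redistribution each surface element balances locally: S(1−A) = σT⁴.
T = [2010 × 0.59 / 5.67×10⁻⁸]^(1/4) = (2.09×10¹⁰)^(1/4) = 380 K.

T_ss ≈ 380 K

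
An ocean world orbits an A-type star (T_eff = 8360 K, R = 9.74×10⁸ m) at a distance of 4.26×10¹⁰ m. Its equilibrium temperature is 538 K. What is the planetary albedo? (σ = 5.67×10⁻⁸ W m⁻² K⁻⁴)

L = 4πR_⋆²σT_⋆⁴ = 4π(9.74×10⁸)² × 5.67×10⁻⁸ × (8360)⁴ = 3.30×10²⁷ W.
S = L/(4πd²) = 1.45×10⁵ W m⁻².
From T_eq⁴ = S(1−A)/(4σ): 1−A = 4σT_eq⁴/S.
1−A = 4 × 5.67×10⁻⁸ × (538)⁴ / 1.45×10⁵ = 0.131.

A ≈ 0.87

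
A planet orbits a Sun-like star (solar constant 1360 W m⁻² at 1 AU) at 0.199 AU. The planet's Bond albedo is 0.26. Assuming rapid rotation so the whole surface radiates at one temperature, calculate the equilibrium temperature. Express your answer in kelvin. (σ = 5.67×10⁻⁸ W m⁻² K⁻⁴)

T_eq ≈ 579 K

Flux at 0.199 AU: S = 1360/0.199² = 3.43×10⁴ W m⁻².
Energy balance: absorbed = emitted ⇒ πR²·S(1−A) = 4πR²·σT_eq⁴, so T_eq⁴ = S(1−A)/(4σ).
T_eq = [3.43×10⁴ × 0.74 / (4 × 5.67×10⁻⁸)]^(1/4) = (1.12×10¹¹)^(1/4) = 579 K.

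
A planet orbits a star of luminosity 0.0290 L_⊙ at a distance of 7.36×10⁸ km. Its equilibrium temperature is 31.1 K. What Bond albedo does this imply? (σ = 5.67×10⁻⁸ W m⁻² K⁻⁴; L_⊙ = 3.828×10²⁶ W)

d = 7.36×10⁸ km = 7.36×10¹¹ m.
L = 0.0290 × 3.828×10²⁶ = 1.11×10²⁵ W.
Flux: S = L/(4πd²) = 1.11×10²⁵/(4π×(7.36×10¹¹)²) = 1.63 W m⁻².
From T_eq⁴ = S(1−A)/(4σ): 1−A = 4σT_eq⁴/S.
1−A = 4 × 5.67×10⁻⁸ × (31.1)⁴ / 1.63 = 0.130.

A ≈ 0.87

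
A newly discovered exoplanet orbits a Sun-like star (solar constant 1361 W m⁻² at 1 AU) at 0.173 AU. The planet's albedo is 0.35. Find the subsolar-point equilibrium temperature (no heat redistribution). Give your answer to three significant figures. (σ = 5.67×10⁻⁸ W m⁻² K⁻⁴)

Flux at 0.173 AU: S = 1361/0.173² = 4.55×10⁴ W m⁻².
At the subsolar point the surface absorbs S(1−A) and emits σT⁴ per unit area — no factor of 4, since only the local patch is in balance.
T = [4.55×10⁴ × 0.65 / 5.67×10⁻⁸]^(1/4) = (5.21×10¹¹)^(1/4) = 850 K.

T_ss ≈ 850 K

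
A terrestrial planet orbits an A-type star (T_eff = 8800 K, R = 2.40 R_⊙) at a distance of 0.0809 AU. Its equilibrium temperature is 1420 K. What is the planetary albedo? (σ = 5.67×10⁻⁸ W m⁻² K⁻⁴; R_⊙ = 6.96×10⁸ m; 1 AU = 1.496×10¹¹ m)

R_⋆ = 2.40 × 6.96×10⁸ = 1.67×10⁹ m.
d = 0.0809 AU = 1.21×10¹⁰ m.
L = 4πR_⋆²σT_⋆⁴ = 4π(1.67×10⁹)² × 5.67×10⁻⁸ × (8800)⁴ = 1.19×10²⁸ W.
S = L/(4πd²) = 6.48×10⁶ W m⁻².
From T_eq⁴ = S(1−A)/(4σ): 1−A = 4σT_eq⁴/S.
1−A = 4 × 5.67×10⁻⁸ × (1420)⁴ / 6.48×10⁶ = 0.142.

A ≈ 0.86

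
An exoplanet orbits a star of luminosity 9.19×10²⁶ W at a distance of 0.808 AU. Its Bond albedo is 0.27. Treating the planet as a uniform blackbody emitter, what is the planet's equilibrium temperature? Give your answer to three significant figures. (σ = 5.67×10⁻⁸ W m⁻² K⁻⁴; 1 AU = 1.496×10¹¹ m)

d = 0.808 AU = 1.21×10¹¹ m.
Flux: S = L/(4πd²) = 9.19×10²⁶/(4π×(1.21×10¹¹)²) = 5010 W m⁻².
Energy balance: absorbed = emitted ⇒ πR²·S(1−A) = 4πR²·σT_eq⁴, so T_eq⁴ = S(1−A)/(4σ).
T_eq = [5010 × 0.73 / (4 × 5.67×10⁻⁸)]^(1/4) = (1.61×10¹⁰)^(1/4) = 356 K.

T_eq ≈ 356 K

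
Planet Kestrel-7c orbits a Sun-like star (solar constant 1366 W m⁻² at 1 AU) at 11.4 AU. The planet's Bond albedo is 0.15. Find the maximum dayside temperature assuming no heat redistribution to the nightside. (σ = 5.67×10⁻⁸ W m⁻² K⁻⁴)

T_ss ≈ 112 K

Flux at 11.4 AU: S = 1366/11.4² = 10.5 W m⁻².
With no redistribution each surface element balances locally: S(1−A) = σT⁴.
T = [10.5 × 0.85 / 5.67×10⁻⁸]^(1/4) = (1.58×10⁸)^(1/4) = 112 K.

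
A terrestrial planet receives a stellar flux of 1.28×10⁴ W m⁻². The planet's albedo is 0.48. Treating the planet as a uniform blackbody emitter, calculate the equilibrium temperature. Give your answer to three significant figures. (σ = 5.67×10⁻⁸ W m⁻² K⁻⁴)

T_eq ≈ 414 K

Energy balance: absorbed = emitted ⇒ πR²·S(1−A) = 4πR²·σT_eq⁴, so T_eq⁴ = S(1−A)/(4σ).
T_eq = [1.28×10⁴ × 0.52 / (4 × 5.67×10⁻⁸)]^(1/4) = (2.93×10¹⁰)^(1/4) = 414 K.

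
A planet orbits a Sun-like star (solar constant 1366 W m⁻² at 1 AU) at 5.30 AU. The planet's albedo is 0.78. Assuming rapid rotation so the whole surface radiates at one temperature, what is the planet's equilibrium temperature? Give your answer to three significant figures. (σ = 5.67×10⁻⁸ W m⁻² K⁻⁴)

Flux at 5.30 AU: S = 1366/5.30² = 48.6 W m⁻².
Energy balance: absorbed = emitted ⇒ πR²·S(1−A) = 4πR²·σT_eq⁴, so T_eq⁴ = S(1−A)/(4σ).
T_eq = [48.6 × 0.22 / (4 × 5.67×10⁻⁸)]^(1/4) = (4.72×10⁷)^(1/4) = 82.9 K.

T_eq ≈ 82.9 K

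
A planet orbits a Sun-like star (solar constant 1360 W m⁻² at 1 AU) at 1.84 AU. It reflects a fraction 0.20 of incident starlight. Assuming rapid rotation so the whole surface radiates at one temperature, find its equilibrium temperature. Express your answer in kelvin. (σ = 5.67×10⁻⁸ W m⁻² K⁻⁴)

T_eq ≈ 194 K

Flux at 1.84 AU: S = 1360/1.84² = 402 W m⁻².
Energy balance: absorbed = emitted ⇒ πR²·S(1−A) = 4πR²·σT_eq⁴, so T_eq⁴ = S(1−A)/(4σ).
T_eq = [402 × 0.80 / (4 × 5.67×10⁻⁸)]^(1/4) = (1.42×10⁹)^(1/4) = 194 K.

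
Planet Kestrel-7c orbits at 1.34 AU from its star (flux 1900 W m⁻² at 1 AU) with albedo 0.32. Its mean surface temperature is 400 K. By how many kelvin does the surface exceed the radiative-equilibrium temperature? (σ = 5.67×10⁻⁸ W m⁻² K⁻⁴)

ΔT ≈ 162.7 K

S = 1900/1.34² = 1058 W m⁻².
T_eq = [S(1−A)/(4σ)]^(1/4) = [1058×0.68/(4×5.67×10⁻⁸)]^(1/4) = 237.3 K.
ΔT = T_surf − T_eq = 400 − 237.3.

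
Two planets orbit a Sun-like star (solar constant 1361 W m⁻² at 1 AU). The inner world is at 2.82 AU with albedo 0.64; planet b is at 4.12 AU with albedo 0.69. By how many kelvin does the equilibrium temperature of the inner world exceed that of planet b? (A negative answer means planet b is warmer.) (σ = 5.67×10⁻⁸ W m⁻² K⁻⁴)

T_eq = [S₀(1−A)/(4σd²)]^(1/4), so T ∝ (1−A)^(1/4) / √d.
T₁ = [1361×0.36/(4×5.67×10⁻⁸×2.82²)]^(1/4) = 128.38 K.
T₂ = [1361×0.31/(4×5.67×10⁻⁸×4.12²)]^(1/4) = 102.32 K.

ΔT ≈ 26.1 K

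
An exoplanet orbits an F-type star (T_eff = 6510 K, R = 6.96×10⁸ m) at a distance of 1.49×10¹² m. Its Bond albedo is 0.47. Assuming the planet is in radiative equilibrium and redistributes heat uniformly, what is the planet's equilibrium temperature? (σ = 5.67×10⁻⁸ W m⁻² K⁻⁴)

T_eq ≈ 84.9 K

L = 4πR_⋆²σT_⋆⁴ = 4π(6.96×10⁸)² × 5.67×10⁻⁸ × (6510)⁴ = 6.20×10²⁶ W.
S = L/(4πd²) = 22.2 W m⁻².
Energy balance: absorbed = emitted ⇒ πR²·S(1−A) = 4πR²·σT_eq⁴, so T_eq⁴ = S(1−A)/(4σ).
T_eq = [22.2 × 0.53 / (4 × 5.67×10⁻⁸)]^(1/4) = (5.19×10⁷)^(1/4) = 84.9 K.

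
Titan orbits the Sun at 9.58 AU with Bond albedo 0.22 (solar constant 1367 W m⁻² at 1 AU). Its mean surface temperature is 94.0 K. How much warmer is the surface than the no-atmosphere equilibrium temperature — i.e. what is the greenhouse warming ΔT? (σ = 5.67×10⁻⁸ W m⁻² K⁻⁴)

ΔT ≈ 9.4 K

S = 1367/9.58² = 14.89 W m⁻².
T_eq = [S(1−A)/(4σ)]^(1/4) = [14.89×0.78/(4×5.67×10⁻⁸)]^(1/4) = 84.6 K.
ΔT = T_surf − T_eq = 94 − 84.6.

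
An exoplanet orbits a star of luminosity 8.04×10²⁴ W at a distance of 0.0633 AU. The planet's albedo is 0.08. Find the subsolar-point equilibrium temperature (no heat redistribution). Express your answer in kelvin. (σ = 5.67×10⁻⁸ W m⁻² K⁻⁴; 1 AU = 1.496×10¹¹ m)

d = 0.0633 AU = 9.47×10⁹ m.
Flux: S = L/(4πd²) = 8.04×10²⁴/(4π×(9.47×10⁹)²) = 7130 W m⁻².
At the subsolar point the surface absorbs S(1−A) and emits σT⁴ per unit area — no factor of 4, since only the local patch is in balance.
T = [7130 × 0.92 / 5.67×10⁻⁸]^(1/4) = (1.16×10¹¹)^(1/4) = 583 K.

T_ss ≈ 583 K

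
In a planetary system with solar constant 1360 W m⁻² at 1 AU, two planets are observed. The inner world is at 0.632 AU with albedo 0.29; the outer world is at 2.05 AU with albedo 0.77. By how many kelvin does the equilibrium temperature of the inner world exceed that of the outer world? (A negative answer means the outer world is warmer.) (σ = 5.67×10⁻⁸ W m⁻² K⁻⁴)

T_eq = [S₀(1−A)/(4σd²)]^(1/4), so T ∝ (1−A)^(1/4) / √d.
T₁ = [1360×0.71/(4×5.67×10⁻⁸×0.632²)]^(1/4) = 321.31 K.
T₂ = [1360×0.23/(4×5.67×10⁻⁸×2.05²)]^(1/4) = 134.60 K.

ΔT ≈ 186.7 K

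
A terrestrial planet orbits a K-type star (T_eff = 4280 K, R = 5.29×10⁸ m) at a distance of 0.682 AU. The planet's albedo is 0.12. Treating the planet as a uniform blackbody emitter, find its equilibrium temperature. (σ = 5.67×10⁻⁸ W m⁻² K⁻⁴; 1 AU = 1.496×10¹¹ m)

T_eq ≈ 211 K

d = 0.682 AU = 1.02×10¹¹ m.
L = 4πR_⋆²σT_⋆⁴ = 4π(5.29×10⁸)² × 5.67×10⁻⁸ × (4280)⁴ = 6.69×10²⁵ W.
S = L/(4πd²) = 511 W m⁻².
Energy balance: absorbed = emitted ⇒ πR²·S(1−A) = 4πR²·σT_eq⁴, so T_eq⁴ = S(1−A)/(4σ).
T_eq = [511 × 0.88 / (4 × 5.67×10⁻⁸)]^(1/4) = (1.98×10⁹)^(1/4) = 211 K.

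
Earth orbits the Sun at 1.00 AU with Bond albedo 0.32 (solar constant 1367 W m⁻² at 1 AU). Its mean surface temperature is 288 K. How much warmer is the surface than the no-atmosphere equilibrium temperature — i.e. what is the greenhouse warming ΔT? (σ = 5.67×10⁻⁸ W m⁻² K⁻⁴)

ΔT ≈ 35.0 K

S = 1367/1.00² = 1367 W m⁻².
T_eq = [S(1−A)/(4σ)]^(1/4) = [1367×0.68/(4×5.67×10⁻⁸)]^(1/4) = 253.0 K.
ΔT = T_surf − T_eq = 288 − 253.0.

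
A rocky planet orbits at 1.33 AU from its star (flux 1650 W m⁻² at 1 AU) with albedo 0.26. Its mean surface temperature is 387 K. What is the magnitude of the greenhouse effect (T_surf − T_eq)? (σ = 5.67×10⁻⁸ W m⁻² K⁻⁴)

S = 1650/1.33² = 932.8 W m⁻².
T_eq = [S(1−A)/(4σ)]^(1/4) = [932.8×0.74/(4×5.67×10⁻⁸)]^(1/4) = 234.9 K.
ΔT = T_surf − T_eq = 387 − 234.9.

ΔT ≈ 152.1 K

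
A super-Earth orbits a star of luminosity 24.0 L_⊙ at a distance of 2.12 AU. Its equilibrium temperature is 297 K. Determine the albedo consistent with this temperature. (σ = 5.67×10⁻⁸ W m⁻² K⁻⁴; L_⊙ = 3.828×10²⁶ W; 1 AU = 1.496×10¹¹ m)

d = 2.12 AU = 3.17×10¹¹ m.
L = 24.0 × 3.828×10²⁶ = 9.19×10²⁷ W.
Flux: S = L/(4πd²) = 9.19×10²⁷/(4π×(3.17×10¹¹)²) = 7270 W m⁻².
From T_eq⁴ = S(1−A)/(4σ): 1−A = 4σT_eq⁴/S.
1−A = 4 × 5.67×10⁻⁸ × (297)⁴ / 7270 = 0.243.

A ≈ 0.76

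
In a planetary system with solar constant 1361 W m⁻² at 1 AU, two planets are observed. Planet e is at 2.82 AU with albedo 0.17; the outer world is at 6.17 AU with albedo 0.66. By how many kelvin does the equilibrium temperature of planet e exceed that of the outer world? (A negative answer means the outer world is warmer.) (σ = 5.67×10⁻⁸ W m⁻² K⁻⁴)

T_eq = [S₀(1−A)/(4σd²)]^(1/4), so T ∝ (1−A)^(1/4) / √d.
T₁ = [1361×0.83/(4×5.67×10⁻⁸×2.82²)]^(1/4) = 158.20 K.
T₂ = [1361×0.34/(4×5.67×10⁻⁸×6.17²)]^(1/4) = 85.56 K.

ΔT ≈ 72.6 K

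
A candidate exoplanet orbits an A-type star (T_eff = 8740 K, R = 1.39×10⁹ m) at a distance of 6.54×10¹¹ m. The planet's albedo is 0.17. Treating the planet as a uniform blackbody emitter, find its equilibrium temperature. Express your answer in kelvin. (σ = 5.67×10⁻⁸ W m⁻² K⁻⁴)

T_eq ≈ 272 K

L = 4πR_⋆²σT_⋆⁴ = 4π(1.39×10⁹)² × 5.67×10⁻⁸ × (8740)⁴ = 8.03×10²⁷ W.
S = L/(4πd²) = 1490 W m⁻².
Energy balance: absorbed = emitted ⇒ πR²·S(1−A) = 4πR²·σT_eq⁴, so T_eq⁴ = S(1−A)/(4σ).
T_eq = [1490 × 0.83 / (4 × 5.67×10⁻⁸)]^(1/4) = (5.47×10⁹)^(1/4) = 272 K.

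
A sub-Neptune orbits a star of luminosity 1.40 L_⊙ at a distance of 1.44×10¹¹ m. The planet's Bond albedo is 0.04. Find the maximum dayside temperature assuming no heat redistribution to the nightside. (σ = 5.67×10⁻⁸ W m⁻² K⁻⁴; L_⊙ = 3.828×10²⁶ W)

L = 1.40 × 3.828×10²⁶ = 5.36×10²⁶ W.
Flux: S = L/(4πd²) = 5.36×10²⁶/(4π×(1.44×10¹¹)²) = 2060 W m⁻².
With no redistribution each surface element balances locally: S(1−A) = σT⁴.
T = [2060 × 0.96 / 5.67×10⁻⁸]^(1/4) = (3.48×10¹⁰)^(1/4) = 432 K.

T_ss ≈ 432 K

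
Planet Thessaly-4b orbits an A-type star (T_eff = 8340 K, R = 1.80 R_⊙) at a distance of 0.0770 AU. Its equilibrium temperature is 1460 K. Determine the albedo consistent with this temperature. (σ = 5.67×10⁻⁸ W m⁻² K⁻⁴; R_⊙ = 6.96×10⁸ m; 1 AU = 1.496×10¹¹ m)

A ≈ 0.68

R_⋆ = 1.80 × 6.96×10⁸ = 1.25×10⁹ m.
d = 0.0770 AU = 1.15×10¹⁰ m.
L = 4πR_⋆²σT_⋆⁴ = 4π(1.25×10⁹)² × 5.67×10⁻⁸ × (8340)⁴ = 5.41×10²⁷ W.
S = L/(4πd²) = 3.24×10⁶ W m⁻².
From T_eq⁴ = S(1−A)/(4σ): 1−A = 4σT_eq⁴/S.
1−A = 4 × 5.67×10⁻⁸ × (1460)⁴ / 3.24×10⁶ = 0.318.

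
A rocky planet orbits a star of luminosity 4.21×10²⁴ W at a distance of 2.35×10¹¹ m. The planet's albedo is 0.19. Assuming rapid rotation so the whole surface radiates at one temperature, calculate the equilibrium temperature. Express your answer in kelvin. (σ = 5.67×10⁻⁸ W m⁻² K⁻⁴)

Flux: S = L/(4πd²) = 4.21×10²⁴/(4π×(2.35×10¹¹)²) = 6.07 W m⁻².
Energy balance: absorbed = emitted ⇒ πR²·S(1−A) = 4πR²·σT_eq⁴, so T_eq⁴ = S(1−A)/(4σ).
T_eq = [6.07 × 0.81 / (4 × 5.67×10⁻⁸)]^(1/4) = (2.17×10⁷)^(1/4) = 68.2 K.

T_eq ≈ 68.2 K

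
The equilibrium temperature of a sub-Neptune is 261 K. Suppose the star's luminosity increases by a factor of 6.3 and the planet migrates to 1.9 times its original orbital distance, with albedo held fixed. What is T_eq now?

T_eq ∝ L^(1/4) · d^(−1/2).
T′ = 261 × 6.3^(1/4) / 1.9^(1/2) = 300 K.

T_eq ≈ 300 K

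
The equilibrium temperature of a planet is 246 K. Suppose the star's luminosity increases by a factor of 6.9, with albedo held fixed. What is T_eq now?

T_eq ∝ L^(1/4) · d^(−1/2).
T′ = 246 × 6.9^(1/4) = 399 K.

T_eq ≈ 399 K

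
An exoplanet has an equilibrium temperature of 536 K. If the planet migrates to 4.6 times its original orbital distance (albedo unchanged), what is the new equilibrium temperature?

T_eq ≈ 250 K

T_eq ∝ L^(1/4) · d^(−1/2).
T′ = 536 / 4.6^(1/2) = 250 K.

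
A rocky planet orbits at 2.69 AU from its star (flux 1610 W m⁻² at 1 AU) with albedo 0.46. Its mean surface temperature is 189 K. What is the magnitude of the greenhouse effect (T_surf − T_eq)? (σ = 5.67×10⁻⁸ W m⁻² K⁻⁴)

S = 1610/2.69² = 222.5 W m⁻².
T_eq = [S(1−A)/(4σ)]^(1/4) = [222.5×0.54/(4×5.67×10⁻⁸)]^(1/4) = 151.7 K.
ΔT = T_surf − T_eq = 189 − 151.7.

ΔT ≈ 37.3 K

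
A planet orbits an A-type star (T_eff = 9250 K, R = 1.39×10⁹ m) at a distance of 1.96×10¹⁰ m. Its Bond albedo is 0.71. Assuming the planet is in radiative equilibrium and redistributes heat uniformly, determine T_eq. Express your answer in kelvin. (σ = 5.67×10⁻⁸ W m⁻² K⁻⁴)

L = 4πR_⋆²σT_⋆⁴ = 4π(1.39×10⁹)² × 5.67×10⁻⁸ × (9250)⁴ = 1.01×10²⁸ W.
S = L/(4πd²) = 2.09×10⁶ W m⁻².
Energy balance: absorbed = emitted ⇒ πR²·S(1−A) = 4πR²·σT_eq⁴, so T_eq⁴ = S(1−A)/(4σ).
T_eq = [2.09×10⁶ × 0.29 / (4 × 5.67×10⁻⁸)]^(1/4) = (2.67×10¹²)^(1/4) = 1280 K.

T_eq ≈ 1280 K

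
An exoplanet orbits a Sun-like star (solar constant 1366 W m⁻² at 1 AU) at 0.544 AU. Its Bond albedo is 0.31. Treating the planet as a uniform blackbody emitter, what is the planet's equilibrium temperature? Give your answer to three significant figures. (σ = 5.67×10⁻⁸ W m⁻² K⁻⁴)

Flux at 0.544 AU: S = 1366/0.544² = 4620 W m⁻².
Energy balance: absorbed = emitted ⇒ πR²·S(1−A) = 4πR²·σT_eq⁴, so T_eq⁴ = S(1−A)/(4σ).
T_eq = [4620 × 0.69 / (4 × 5.67×10⁻⁸)]^(1/4) = (1.40×10¹⁰)^(1/4) = 344 K.

T_eq ≈ 344 K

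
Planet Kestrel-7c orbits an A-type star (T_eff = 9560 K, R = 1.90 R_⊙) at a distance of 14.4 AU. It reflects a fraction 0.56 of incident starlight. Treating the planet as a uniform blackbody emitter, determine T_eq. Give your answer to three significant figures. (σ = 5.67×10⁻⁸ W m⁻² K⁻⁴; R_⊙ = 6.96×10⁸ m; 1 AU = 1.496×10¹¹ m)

T_eq ≈ 136 K

R_⋆ = 1.90 × 6.96×10⁸ = 1.32×10⁹ m.
d = 14.4 AU = 2.15×10¹² m.
L = 4πR_⋆²σT_⋆⁴ = 4π(1.32×10⁹)² × 5.67×10⁻⁸ × (9560)⁴ = 1.04×10²⁸ W.
S = L/(4πd²) = 178 W m⁻².
Energy balance: absorbed = emitted ⇒ πR²·S(1−A) = 4πR²·σT_eq⁴, so T_eq⁴ = S(1−A)/(4σ).
T_eq = [178 × 0.44 / (4 × 5.67×10⁻⁸)]^(1/4) = (3.46×10⁸)^(1/4) = 136 K.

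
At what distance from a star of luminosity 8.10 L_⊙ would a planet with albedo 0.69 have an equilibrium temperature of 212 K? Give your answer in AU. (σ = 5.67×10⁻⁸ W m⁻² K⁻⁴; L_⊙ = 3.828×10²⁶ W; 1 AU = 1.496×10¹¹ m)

L = 8.10 × 3.828×10²⁶ = 3.10×10²⁷ W.
From T_eq⁴ = L(1−A)/(16πσd²): d = √[L(1−A)/(16πσT_eq⁴)].
d = √[3.10×10²⁷ × 0.31 / (16π × 5.67×10⁻⁸ × (212)⁴)] = 4.09×10¹¹ m = 2.73 AU.

d ≈ 2.73 AU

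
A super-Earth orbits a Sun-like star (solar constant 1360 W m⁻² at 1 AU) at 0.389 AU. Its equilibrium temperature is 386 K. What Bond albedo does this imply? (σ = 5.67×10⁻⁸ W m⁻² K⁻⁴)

Flux at 0.389 AU: S = 1360/0.389² = 8990 W m⁻².
From T_eq⁴ = S(1−A)/(4σ): 1−A = 4σT_eq⁴/S.
1−A = 4 × 5.67×10⁻⁸ × (386)⁴ / 8990 = 0.560.

A ≈ 0.44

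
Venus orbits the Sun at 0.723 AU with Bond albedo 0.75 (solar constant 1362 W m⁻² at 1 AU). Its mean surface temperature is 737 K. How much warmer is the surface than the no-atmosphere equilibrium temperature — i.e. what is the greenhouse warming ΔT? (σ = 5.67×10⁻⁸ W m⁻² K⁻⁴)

S = 1362/0.723² = 2606 W m⁻².
T_eq = [S(1−A)/(4σ)]^(1/4) = [2606×0.25/(4×5.67×10⁻⁸)]^(1/4) = 231.5 K.
ΔT = T_surf − T_eq = 737 − 231.5.

ΔT ≈ 505.5 K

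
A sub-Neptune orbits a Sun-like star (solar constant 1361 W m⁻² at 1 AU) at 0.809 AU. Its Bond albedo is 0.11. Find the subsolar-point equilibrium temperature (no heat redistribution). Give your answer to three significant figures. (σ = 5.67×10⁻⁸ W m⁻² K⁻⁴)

T_ss ≈ 425 K

Flux at 0.809 AU: S = 1361/0.809² = 2080 W m⁻².
At the subsolar point the surface absorbs S(1−A) and emits σT⁴ per unit area — no factor of 4, since only the local patch is in balance.
T = [2080 × 0.89 / 5.67×10⁻⁸]^(1/4) = (3.26×10¹⁰)^(1/4) = 425 K.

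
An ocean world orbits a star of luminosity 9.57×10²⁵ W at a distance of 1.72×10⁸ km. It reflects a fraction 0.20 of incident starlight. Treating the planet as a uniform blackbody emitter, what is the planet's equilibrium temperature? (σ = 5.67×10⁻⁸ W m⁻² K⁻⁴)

d = 1.72×10⁸ km = 1.72×10¹¹ m.
Flux: S = L/(4πd²) = 9.57×10²⁵/(4π×(1.72×10¹¹)²) = 257 W m⁻².
Energy balance: absorbed = emitted ⇒ πR²·S(1−A) = 4πR²·σT_eq⁴, so T_eq⁴ = S(1−A)/(4σ).
T_eq = [257 × 0.80 / (4 × 5.67×10⁻⁸)]^(1/4) = (9.08×10⁸)^(1/4) = 174 K.

T_eq ≈ 174 K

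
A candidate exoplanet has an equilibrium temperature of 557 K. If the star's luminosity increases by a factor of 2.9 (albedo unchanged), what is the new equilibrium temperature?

T_eq ≈ 727 K

T_eq ∝ L^(1/4) · d^(−1/2).
T′ = 557 × 2.9^(1/4) = 727 K.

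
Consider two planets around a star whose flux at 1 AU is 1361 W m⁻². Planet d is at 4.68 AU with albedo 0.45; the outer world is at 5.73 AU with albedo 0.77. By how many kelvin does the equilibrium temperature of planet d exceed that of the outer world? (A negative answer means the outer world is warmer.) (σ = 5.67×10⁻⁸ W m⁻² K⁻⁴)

T_eq = [S₀(1−A)/(4σd²)]^(1/4), so T ∝ (1−A)^(1/4) / √d.
T₁ = [1361×0.55/(4×5.67×10⁻⁸×4.68²)]^(1/4) = 110.80 K.
T₂ = [1361×0.23/(4×5.67×10⁻⁸×5.73²)]^(1/4) = 80.52 K.

ΔT ≈ 30.3 K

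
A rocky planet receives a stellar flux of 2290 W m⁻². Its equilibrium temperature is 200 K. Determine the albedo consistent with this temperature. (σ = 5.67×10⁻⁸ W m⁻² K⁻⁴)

From T_eq⁴ = S(1−A)/(4σ): 1−A = 4σT_eq⁴/S.
1−A = 4 × 5.67×10⁻⁸ × (200)⁴ / 2290 = 0.158.

A ≈ 0.84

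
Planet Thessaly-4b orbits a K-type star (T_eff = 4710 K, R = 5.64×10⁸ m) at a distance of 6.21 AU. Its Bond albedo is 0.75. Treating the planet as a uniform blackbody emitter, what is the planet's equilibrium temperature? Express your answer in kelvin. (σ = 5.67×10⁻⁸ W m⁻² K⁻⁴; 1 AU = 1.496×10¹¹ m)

d = 6.21 AU = 9.29×10¹¹ m.
L = 4πR_⋆²σT_⋆⁴ = 4π(5.64×10⁸)² × 5.67×10⁻⁸ × (4710)⁴ = 1.12×10²⁶ W.
S = L/(4πd²) = 10.3 W m⁻².
Energy balance: absorbed = emitted ⇒ πR²·S(1−A) = 4πR²·σT_eq⁴, so T_eq⁴ = S(1−A)/(4σ).
T_eq = [10.3 × 0.25 / (4 × 5.67×10⁻⁸)]^(1/4) = (1.13×10⁷)^(1/4) = 58.0 K.

T_eq ≈ 58.0 K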